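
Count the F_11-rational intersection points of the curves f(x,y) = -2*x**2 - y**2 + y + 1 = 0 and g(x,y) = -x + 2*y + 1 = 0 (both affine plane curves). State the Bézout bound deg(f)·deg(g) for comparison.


Common zeros: ∅; count = 0; Bézout bound = 2.

deg(f) = 2, deg(g) = 1, so Bézout bound = 2.
Scan x ∈ F_11. For each x, list the y ∈ F_11 with f(x, y) ≡ 0 and those with g(x, y) ≡ 0 (mod 11); the common zeros in that column are the intersection.
  x = 0: f ≡ 0 at y ∈ {4, 8}; g ≡ 0 at y ∈ {5}; common: ∅.
  x = 1: f ≡ 0 at y ∈ ∅; g ≡ 0 at y ∈ {0}; common: ∅.
  x = 2: f ≡ 0 at y ∈ ∅; g ≡ 0 at y ∈ {6}; common: ∅.
  x = 3: f ≡ 0 at y ∈ ∅; g ≡ 0 at y ∈ {1}; common: ∅.
  x = 4: f ≡ 0 at y ∈ {2, 10}; g ≡ 0 at y ∈ {7}; common: ∅.
  x = 5: f ≡ 0 at y ∈ {3, 9}; g ≡ 0 at y ∈ {2}; common: ∅.
  x = 6: f ≡ 0 at y ∈ {3, 9}; g ≡ 0 at y ∈ {8}; common: ∅.
  x = 7: f ≡ 0 at y ∈ {2, 10}; g ≡ 0 at y ∈ {3}; common: ∅.
  x = 8: f ≡ 0 at y ∈ ∅; g ≡ 0 at y ∈ {9}; common: ∅.
  x = 9: f ≡ 0 at y ∈ ∅; g ≡ 0 at y ∈ {4}; common: ∅.
  x = 10: f ≡ 0 at y ∈ ∅; g ≡ 0 at y ∈ {10}; common: ∅.
Collecting: common zeros = ∅, so the count is 0.
Comparison with the Bézout bound: 0 ≤ 2 = deg(f)·deg(g), as expected for curves with no common component (the affine F_11-count falls short of the bound because intersections may lie at infinity, over extension fields, or carry multiplicity).


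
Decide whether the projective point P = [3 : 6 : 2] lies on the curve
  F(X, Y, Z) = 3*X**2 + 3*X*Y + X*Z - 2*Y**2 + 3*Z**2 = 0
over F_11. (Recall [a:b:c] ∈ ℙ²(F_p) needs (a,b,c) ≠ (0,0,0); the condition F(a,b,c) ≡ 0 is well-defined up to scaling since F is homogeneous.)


F(3,6,2) ≡ 5 (mod 11); P is NOT on the curve.

Evaluate F(3, 6, 2) term-by-term (mod 11).
  3*X**2 ↦ 3·9·1·1 = 27
  3*X*Y ↦ 3·3·6·1 = 54
  X*Z ↦ 1·3·1·2 = 6
  -2*Y**2 ↦ -2·1·36·1 = -72
  3*Z**2 ↦ 3·1·1·4 = 12
Sum: F(3, 6, 2) = (27) + (54) + (6) + (-72) + (12) = 27.
Reducing mod 11: 27 ≡ 5 (mod 11).
Since F(a, b, c) ≡ 5 ≠ 0 (mod 11), P does NOT lie on the curve.


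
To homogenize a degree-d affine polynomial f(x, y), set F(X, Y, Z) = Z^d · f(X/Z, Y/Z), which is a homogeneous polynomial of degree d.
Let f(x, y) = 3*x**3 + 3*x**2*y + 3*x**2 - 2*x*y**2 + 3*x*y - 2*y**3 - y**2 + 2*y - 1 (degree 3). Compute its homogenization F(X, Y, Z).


F(X, Y, Z) = 3*X**3 + 3*X**2*Y + 3*X**2*Z - 2*X*Y**2 + 3*X*Y*Z - 2*Y**3 - Y**2*Z + 2*Y*Z**2 - Z**3

deg(f) = 3.
Substitute x = X/Z, y = Y/Z into f, then multiply by Z^3.
  monomial 3·x^3·y^0 ↦ 3·X^3·Y^0·Z^0.
  monomial 3·x^2·y^1 ↦ 3·X^2·Y^1·Z^0.
  monomial 3·x^2·y^0 ↦ 3·X^2·Y^0·Z^1.
  monomial -2·x^1·y^2 ↦ -2·X^1·Y^2·Z^0.
  monomial 3·x^1·y^1 ↦ 3·X^1·Y^1·Z^1.
  monomial -2·x^0·y^3 ↦ -2·X^0·Y^3·Z^0.
  monomial -1·x^0·y^2 ↦ -1·X^0·Y^2·Z^1.
  monomial 2·x^0·y^1 ↦ 2·X^0·Y^1·Z^2.
  monomial -1·x^0·y^0 ↦ -1·X^0·Y^0·Z^3.
Collecting: F(X, Y, Z) = 3*X**3 + 3*X**2*Y + 3*X**2*Z - 2*X*Y**2 + 3*X*Y*Z - 2*Y**3 - Y**2*Z + 2*Y*Z**2 - Z**3.


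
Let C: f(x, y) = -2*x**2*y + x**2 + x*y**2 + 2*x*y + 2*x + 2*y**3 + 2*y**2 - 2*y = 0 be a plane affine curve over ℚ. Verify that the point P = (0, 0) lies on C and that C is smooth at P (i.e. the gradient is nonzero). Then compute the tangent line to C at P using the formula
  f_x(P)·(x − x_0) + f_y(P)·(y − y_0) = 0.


Tangent line at P: 2*x - 2*y = 0.

Step 1: f(0, 0) = 0, so P lies on C.
Step 2: partial derivatives
  f_x(x, y) = -4*x*y + 2*x + y**2 + 2*y + 2, f_y(x, y) = -2*x**2 + 2*x*y + 2*x + 6*y**2 + 4*y - 2.
  f_x(P) = 2, f_y(P) = -2 (gradient nonzero, so P is smooth).
Step 3: tangent line at P: 2·(x − 0) + -2·(y − 0) = 0.
Expanding: 2*x - 2*y = 0.


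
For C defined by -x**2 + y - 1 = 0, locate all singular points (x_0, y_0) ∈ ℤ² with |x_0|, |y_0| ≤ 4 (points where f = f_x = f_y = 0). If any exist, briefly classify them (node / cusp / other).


No singular points in the scanned grid; C is smooth there.

Compute partial derivatives:
  f_x = -2*x.
  f_y = 1.
f_y = 1 is a nonzero constant, so f_y never vanishes: no point (x, y) can satisfy f = f_x = f_y = 0. In particular no (x, y) ∈ {−4, ..., 4}² is singular; the curve is smooth.


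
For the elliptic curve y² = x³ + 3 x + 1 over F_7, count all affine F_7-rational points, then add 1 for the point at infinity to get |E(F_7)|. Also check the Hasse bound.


Affine points = {(0, 1), (0, 6), (2, 1), (2, 6), (3, 3), (3, 4), (4, 0), (5, 1), (5, 6), (6, 2), (6, 5)}; affine count = 11; |E(F_7)| = 12.

Discriminant check: Δ ∝ 4a³ + 27b² = 4·3³ + 27·1² = 4·27 + 27·1 ≡ 2 (mod 7). Nonzero ⇒ E is nonsingular.
For each x ∈ F_7, compute rhs = x³ + 3·x + 1 mod 7, then count y ∈ F_7 with y² ≡ rhs.
  x = 0: rhs = 1, matching y values: 1, 6 (2 points).
  x = 1: rhs = 5, matching y values: none (0 points).
  x = 2: rhs = 1, matching y values: 1, 6 (2 points).
  x = 3: rhs = 2, matching y values: 3, 4 (2 points).
  x = 4: rhs = 0, matching y values: 0 (1 points).
  x = 5: rhs = 1, matching y values: 1, 6 (2 points).
  x = 6: rhs = 4, matching y values: 2, 5 (2 points).
Total affine count: 11.
Full point count |E(F_7)| = 11 + 1 = 12.
Hasse bound: |12 − (7+1)| = |4| = 4 ≤ 2√7 ≈ 5.2915 ✓.


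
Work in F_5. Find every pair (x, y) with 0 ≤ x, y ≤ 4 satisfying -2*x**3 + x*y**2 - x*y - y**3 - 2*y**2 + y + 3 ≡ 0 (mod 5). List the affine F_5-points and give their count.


Affine F_5-points: {(1, 3), (2, 1), (3, 3), (4, 0)}; count = 4.

For each of the 25 pairs (x, y) ∈ F_5², evaluate f(x, y) mod 5. Record the zeros.
  x = 0: [0↦3, 1↦1, 2↦4, 3↦1, 4↦1]  zeros at y ∈ ∅
  x = 1: [0↦1, 1↦4, 2↦4, 3↦0, 4↦1]  zeros at y ∈ {3}
  x = 2: [0↦2, 1↦0, 2↦2, 3↦2, 4↦4]  zeros at y ∈ {1}
  x = 3: [0↦4, 1↦2, 2↦1, 3↦0, 4↦3]  zeros at y ∈ {3}
  x = 4: [0↦0, 1↦3, 2↦4, 3↦2, 4↦1]  zeros at y ∈ {0}
Collecting zeros: affine points = {(1, 3), (2, 1), (3, 3), (4, 0)}.
Total count |C(F_5)_aff| = 4.


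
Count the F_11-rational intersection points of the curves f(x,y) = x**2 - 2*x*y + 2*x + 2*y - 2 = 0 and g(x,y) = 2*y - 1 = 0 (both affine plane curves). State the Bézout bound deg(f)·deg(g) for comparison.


Common zeros: {(3, 6), (7, 6)}; count = 2; Bézout bound = 2.

deg(f) = 2, deg(g) = 1, so Bézout bound = 2.
Scan x ∈ F_11. For each x, list the y ∈ F_11 with f(x, y) ≡ 0 and those with g(x, y) ≡ 0 (mod 11); the common zeros in that column are the intersection.
  x = 0: f ≡ 0 at y ∈ {1}; g ≡ 0 at y ∈ {6}; common: ∅.
  x = 1: f ≡ 0 at y ∈ ∅; g ≡ 0 at y ∈ {6}; common: ∅.
  x = 2: f ≡ 0 at y ∈ {3}; g ≡ 0 at y ∈ {6}; common: ∅.
  x = 3: f ≡ 0 at y ∈ {6}; g ≡ 0 at y ∈ {6}; common: {6}.
  x = 4: f ≡ 0 at y ∈ {0}; g ≡ 0 at y ∈ {6}; common: ∅.
  x = 5: f ≡ 0 at y ∈ {0}; g ≡ 0 at y ∈ {6}; common: ∅.
  x = 6: f ≡ 0 at y ∈ {9}; g ≡ 0 at y ∈ {6}; common: ∅.
  x = 7: f ≡ 0 at y ∈ {6}; g ≡ 0 at y ∈ {6}; common: {6}.
  x = 8: f ≡ 0 at y ∈ {4}; g ≡ 0 at y ∈ {6}; common: ∅.
  x = 9: f ≡ 0 at y ∈ {4}; g ≡ 0 at y ∈ {6}; common: ∅.
  x = 10: f ≡ 0 at y ∈ {9}; g ≡ 0 at y ∈ {6}; common: ∅.
Collecting: common zeros = {(3, 6), (7, 6)}, so the count is 2.
Comparison with the Bézout bound: 2 ≤ 2 = deg(f)·deg(g), as expected for curves with no common component (the bound is attained).


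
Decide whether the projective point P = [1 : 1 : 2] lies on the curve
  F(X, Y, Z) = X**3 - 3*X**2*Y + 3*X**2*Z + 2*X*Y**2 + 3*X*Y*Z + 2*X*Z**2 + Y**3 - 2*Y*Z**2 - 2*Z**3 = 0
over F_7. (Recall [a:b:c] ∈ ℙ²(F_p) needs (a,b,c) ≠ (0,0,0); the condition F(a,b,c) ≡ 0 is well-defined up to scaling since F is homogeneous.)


F(1,1,2) ≡ 4 (mod 7); P is NOT on the curve.

Evaluate F(1, 1, 2) term-by-term (mod 7).
  X**3 ↦ 1·1·1·1 = 1
  -3*X**2*Y ↦ -3·1·1·1 = -3
  3*X**2*Z ↦ 3·1·1·2 = 6
  2*X*Y**2 ↦ 2·1·1·1 = 2
  3*X*Y*Z ↦ 3·1·1·2 = 6
  2*X*Z**2 ↦ 2·1·1·4 = 8
  Y**3 ↦ 1·1·1·1 = 1
  -2*Y*Z**2 ↦ -2·1·1·4 = -8
  -2*Z**3 ↦ -2·1·1·8 = -16
Sum: F(1, 1, 2) = (1) + (-3) + (6) + (2) + (6) + (8) + (1) + (-8) + (-16) = -3.
Reducing mod 7: -3 ≡ 4 (mod 7).
Since F(a, b, c) ≡ 4 ≠ 0 (mod 7), P does NOT lie on the curve.


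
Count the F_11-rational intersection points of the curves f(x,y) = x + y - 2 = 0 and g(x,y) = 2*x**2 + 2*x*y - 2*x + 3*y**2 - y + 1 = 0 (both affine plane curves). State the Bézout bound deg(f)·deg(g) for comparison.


Common zeros: {(0, 2), (3, 10)}; count = 2; Bézout bound = 2.

deg(f) = 1, deg(g) = 2, so Bézout bound = 2.
Scan x ∈ F_11. For each x, list the y ∈ F_11 with f(x, y) ≡ 0 and those with g(x, y) ≡ 0 (mod 11); the common zeros in that column are the intersection.
  x = 0: f ≡ 0 at y ∈ {2}; g ≡ 0 at y ∈ {2}; common: {2}.
  x = 1: f ≡ 0 at y ∈ {1}; g ≡ 0 at y ∈ {9}; common: ∅.
  x = 2: f ≡ 0 at y ∈ {0}; g ≡ 0 at y ∈ {1, 9}; common: ∅.
  x = 3: f ≡ 0 at y ∈ {10}; g ≡ 0 at y ∈ {3, 10}; common: {10}.
  x = 4: f ≡ 0 at y ∈ {9}; g ≡ 0 at y ∈ ∅; common: ∅.
  x = 5: f ≡ 0 at y ∈ {8}; g ≡ 0 at y ∈ ∅; common: ∅.
  x = 6: f ≡ 0 at y ∈ {7}; g ≡ 0 at y ∈ {3, 8}; common: ∅.
  x = 7: f ≡ 0 at y ∈ {6}; g ≡ 0 at y ∈ ∅; common: ∅.
  x = 8: f ≡ 0 at y ∈ {5}; g ≡ 0 at y ∈ ∅; common: ∅.
  x = 9: f ≡ 0 at y ∈ {4}; g ≡ 0 at y ∈ {1, 8}; common: ∅.
  x = 10: f ≡ 0 at y ∈ {3}; g ≡ 0 at y ∈ {2, 10}; common: ∅.
Collecting: common zeros = {(0, 2), (3, 10)}, so the count is 2.
Comparison with the Bézout bound: 2 ≤ 2 = deg(f)·deg(g), as expected for curves with no common component (the bound is attained).


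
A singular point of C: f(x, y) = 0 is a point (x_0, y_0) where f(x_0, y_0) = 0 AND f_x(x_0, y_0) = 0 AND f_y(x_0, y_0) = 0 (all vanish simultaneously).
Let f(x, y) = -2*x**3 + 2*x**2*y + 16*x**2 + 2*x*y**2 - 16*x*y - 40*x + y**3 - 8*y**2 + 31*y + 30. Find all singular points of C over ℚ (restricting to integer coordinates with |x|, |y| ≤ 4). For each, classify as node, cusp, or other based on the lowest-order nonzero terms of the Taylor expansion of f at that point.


Singular points: {(3, 1)}; classification: cusp.

Compute partial derivatives:
  f_x = -6*x**2 + 4*x*y + 32*x + 2*y**2 - 16*y - 40.
  f_y = 2*x**2 + 4*x*y - 16*x + 3*y**2 - 16*y + 31.
Scan x_0 ∈ {−4, ..., 4}. For each x_0, f_y(x_0, y) is a polynomial in y; find its integer roots y ∈ {−4, ..., 4}, then test f_x and f at those candidates.
  x = -4: f_y(-4, y) = 3*y**2 - 32*y + 127; no integer root y with |y| ≤ 4.
  x = -3: f_y(-3, y) = 3*y**2 - 28*y + 97; no integer root y with |y| ≤ 4.
  x = -2: f_y(-2, y) = 3*y**2 - 24*y + 71; no integer root y with |y| ≤ 4.
  x = -1: f_y(-1, y) = 3*y**2 - 20*y + 49; no integer root y with |y| ≤ 4.
  x = 0: f_y(0, y) = 3*y**2 - 16*y + 31; no integer root y with |y| ≤ 4.
  x = 1: f_y(1, y) = 3*y**2 - 12*y + 17; no integer root y with |y| ≤ 4.
  x = 2: f_y(2, y) = 3*y**2 - 8*y + 7; no integer root y with |y| ≤ 4.
  x = 3: f_y(3, y) = 3*y**2 - 4*y + 1; vanishes at y ∈ {1}. (3, 1): f_x = 0, f = 0 — SINGULAR.
  x = 4: f_y(4, y) = 3*y**2 - 1; no integer root y with |y| ≤ 4.
Only singular point on the grid: (3, 1).
Classify: substitute x = 3 + u, y = 1 + v and expand: f = -2*u**3 + 2*u**2*v + 2*u*v**2 + v**3 + v**2.
No constant or linear terms (consistent with a singular point). Quadratic part: v**2. Cubic part: -2*u**3 + 2*u**2*v + 2*u*v**2 + v**3.
The quadratic part v**2 is a perfect square, so there is a single (double) tangent line v = 0, i.e. y = 1. Restricting the cubic part to that line (v = 0) leaves -2*u**3 ≠ 0, so f is not divisible by v and the branch is v² ≈ 2*u**3 to lowest order — this is a cusp.
Classification: cusp.


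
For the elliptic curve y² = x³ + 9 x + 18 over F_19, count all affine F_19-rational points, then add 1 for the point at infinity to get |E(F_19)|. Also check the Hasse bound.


Affine points = {(1, 3), (1, 16), (2, 5), (2, 14), (4, 2), (4, 17), (5, 6), (5, 13), (7, 5), (7, 14), (9, 7), (9, 12), (10, 5), (10, 14), (11, 2), (11, 17), (12, 7), (12, 12), (14, 0), (17, 7), (17, 12)}; affine count = 21; |E(F_19)| = 22.

Discriminant check: Δ ∝ 4a³ + 27b² = 4·9³ + 27·18² = 4·729 + 27·324 ≡ 17 (mod 19). Nonzero ⇒ E is nonsingular.
For each x ∈ F_19, compute rhs = x³ + 9·x + 18 mod 19, then count y ∈ F_19 with y² ≡ rhs.
  x = 0: rhs = 18, matching y values: none (0 points).
  x = 1: rhs = 9, matching y values: 3, 16 (2 points).
  x = 2: rhs = 6, matching y values: 5, 14 (2 points).
  x = 3: rhs = 15, matching y values: none (0 points).
  x = 4: rhs = 4, matching y values: 2, 17 (2 points).
  x = 5: rhs = 17, matching y values: 6, 13 (2 points).
  x = 6: rhs = 3, matching y values: none (0 points).
  x = 7: rhs = 6, matching y values: 5, 14 (2 points).
  x = 8: rhs = 13, matching y values: none (0 points).
  x = 9: rhs = 11, matching y values: 7, 12 (2 points).
  x = 10: rhs = 6, matching y values: 5, 14 (2 points).
  x = 11: rhs = 4, matching y values: 2, 17 (2 points).
  x = 12: rhs = 11, matching y values: 7, 12 (2 points).
  x = 13: rhs = 14, matching y values: none (0 points).
  x = 14: rhs = 0, matching y values: 0 (1 points).
  x = 15: rhs = 13, matching y values: none (0 points).
  x = 16: rhs = 2, matching y values: none (0 points).
  x = 17: rhs = 11, matching y values: 7, 12 (2 points).
  x = 18: rhs = 8, matching y values: none (0 points).
Total affine count: 21.
Full point count |E(F_19)| = 21 + 1 = 22.
Hasse bound: |22 − (19+1)| = |2| = 2 ≤ 2√19 ≈ 8.7178 ✓.


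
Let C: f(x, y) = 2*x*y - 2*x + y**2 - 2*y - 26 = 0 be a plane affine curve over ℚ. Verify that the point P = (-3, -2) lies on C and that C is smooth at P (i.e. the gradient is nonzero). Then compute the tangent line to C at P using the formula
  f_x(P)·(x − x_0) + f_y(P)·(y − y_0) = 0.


Tangent line at P: -6*x - 12*y - 42 = 0.

Step 1: f(-3, -2) = 0, so P lies on C.
Step 2: partial derivatives
  f_x(x, y) = 2*y - 2, f_y(x, y) = 2*x + 2*y - 2.
  f_x(P) = -6, f_y(P) = -12 (gradient nonzero, so P is smooth).
Step 3: tangent line at P: -6·(x − -3) + -12·(y − -2) = 0.
Expanding: -6*x - 12*y - 42 = 0.


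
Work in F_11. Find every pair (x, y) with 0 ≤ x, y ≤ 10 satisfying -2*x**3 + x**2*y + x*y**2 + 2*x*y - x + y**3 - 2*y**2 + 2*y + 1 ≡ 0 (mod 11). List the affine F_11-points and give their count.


Affine F_11-points: {(1, 4), (2, 2), (2, 7), (5, 7), (6, 10), (7, 8), (8, 3)}; count = 7.

For each of the 121 pairs (x, y) ∈ F_11², evaluate f(x, y) mod 11. Record the zeros.
  x = 0: [0↦1, 1↦2, 2↦5, 3↦5, 4↦8, 5↦9, 6↦3, 7↦7, 8↦5, 9↦3, 10↦7]  zeros at y ∈ ∅
  x = 1: [0↦9, 1↦3, 2↦1, 3↦9, 4↦0, 5↦2, 6↦10, 7↦8, 8↦2, 9↦9, 10↦2]  zeros at y ∈ {4}
  x = 2: [0↦5, 1↦5, 2↦0, 3↦7, 4↦10, 5↦4, 6↦6, 7↦0, 8↦3, 9↦10, 10↦5]  zeros at y ∈ {2, 7}
  x = 3: [0↦10, 1↦7, 2↦1, 3↦9, 4↦4, 5↦3, 6↦1, 7↦4, 8↦7, 9↦5, 10↦4]  zeros at y ∈ ∅
  x = 4: [0↦1, 1↦8, 2↦3, 3↦3, 4↦3, 5↦9, 6↦5, 7↦8, 8↦2, 9↦4, 10↦9]  zeros at y ∈ ∅
  x = 5: [0↦10, 1↦7, 2↦5, 3↦10, 4↦6, 5↦10, 6↦6, 7↦0, 8↦9, 9↦6, 10↦8]  zeros at y ∈ {7}
  x = 6: [0↦3, 1↦3, 2↦6, 3↦7, 4↦1, 5↦5, 6↦3, 7↦1, 8↦5, 9↦10, 10↦0]  zeros at y ∈ {10}
  x = 7: [0↦1, 1↦6, 2↦5, 3↦4, 4↦9, 5↦4, 6↦6, 7↦10, 8↦0, 9↦4, 10↦6]  zeros at y ∈ {8}
  x = 8: [0↦3, 1↦4, 2↦1, 3↦0, 4↦7, 5↦6, 6↦3, 7↦4, 8↦4, 9↦9, 10↦3]  zeros at y ∈ {3}
  x = 9: [0↦8, 1↦7, 2↦4, 3↦5, 4↦5, 5↦10, 6↦4, 7↦4, 8↦5, 9↦2, 10↦1]  zeros at y ∈ ∅
  x = 10: [0↦4, 1↦3, 2↦2, 3↦7, 4↦2, 5↦4, 6↦8, 7↦9, 8↦2, 9↦4, 10↦10]  zeros at y ∈ ∅
Collecting zeros: affine points = {(1, 4), (2, 2), (2, 7), (5, 7), (6, 10), (7, 8), (8, 3)}.
Total count |C(F_11)_aff| = 7.


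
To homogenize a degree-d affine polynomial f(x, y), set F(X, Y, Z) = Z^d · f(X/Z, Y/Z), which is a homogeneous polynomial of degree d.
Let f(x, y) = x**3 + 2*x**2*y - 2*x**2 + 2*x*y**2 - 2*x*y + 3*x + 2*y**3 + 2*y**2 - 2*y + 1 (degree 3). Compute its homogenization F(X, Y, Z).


F(X, Y, Z) = X**3 + 2*X**2*Y - 2*X**2*Z + 2*X*Y**2 - 2*X*Y*Z + 3*X*Z**2 + 2*Y**3 + 2*Y**2*Z - 2*Y*Z**2 + Z**3

deg(f) = 3.
Substitute x = X/Z, y = Y/Z into f, then multiply by Z^3.
  monomial 1·x^3·y^0 ↦ 1·X^3·Y^0·Z^0.
  monomial 2·x^2·y^1 ↦ 2·X^2·Y^1·Z^0.
  monomial -2·x^2·y^0 ↦ -2·X^2·Y^0·Z^1.
  monomial 2·x^1·y^2 ↦ 2·X^1·Y^2·Z^0.
  monomial -2·x^1·y^1 ↦ -2·X^1·Y^1·Z^1.
  monomial 3·x^1·y^0 ↦ 3·X^1·Y^0·Z^2.
  monomial 2·x^0·y^3 ↦ 2·X^0·Y^3·Z^0.
  monomial 2·x^0·y^2 ↦ 2·X^0·Y^2·Z^1.
  monomial -2·x^0·y^1 ↦ -2·X^0·Y^1·Z^2.
  monomial 1·x^0·y^0 ↦ 1·X^0·Y^0·Z^3.
Collecting: F(X, Y, Z) = X**3 + 2*X**2*Y - 2*X**2*Z + 2*X*Y**2 - 2*X*Y*Z + 3*X*Z**2 + 2*Y**3 + 2*Y**2*Z - 2*Y*Z**2 + Z**3.


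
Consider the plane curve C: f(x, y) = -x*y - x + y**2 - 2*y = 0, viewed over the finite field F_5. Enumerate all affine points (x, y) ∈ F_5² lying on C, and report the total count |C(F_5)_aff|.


Affine F_5-points: {(0, 0), (0, 2), (2, 1), (2, 3)}; count = 4.

For each of the 25 pairs (x, y) ∈ F_5², evaluate f(x, y) mod 5. Record the zeros.
  x = 0: [0↦0, 1↦4, 2↦0, 3↦3, 4↦3]  zeros at y ∈ {0, 2}
  x = 1: [0↦4, 1↦2, 2↦2, 3↦4, 4↦3]  zeros at y ∈ ∅
  x = 2: [0↦3, 1↦0, 2↦4, 3↦0, 4↦3]  zeros at y ∈ {1, 3}
  x = 3: [0↦2, 1↦3, 2↦1, 3↦1, 4↦3]  zeros at y ∈ ∅
  x = 4: [0↦1, 1↦1, 2↦3, 3↦2, 4↦3]  zeros at y ∈ ∅
Collecting zeros: affine points = {(0, 0), (0, 2), (2, 1), (2, 3)}.
Total count |C(F_5)_aff| = 4.


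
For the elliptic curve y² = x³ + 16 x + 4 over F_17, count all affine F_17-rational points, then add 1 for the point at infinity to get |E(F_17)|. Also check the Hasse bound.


Affine points = {(0, 2), (0, 15), (1, 2), (1, 15), (4, 8), (4, 9), (7, 0), (8, 7), (8, 10), (10, 5), (10, 12), (11, 7), (11, 10), (15, 7), (15, 10), (16, 2), (16, 15)}; affine count = 17; |E(F_17)| = 18.

Discriminant check: Δ ∝ 4a³ + 27b² = 4·16³ + 27·4² = 4·4096 + 27·16 ≡ 3 (mod 17). Nonzero ⇒ E is nonsingular.
For each x ∈ F_17, compute rhs = x³ + 16·x + 4 mod 17, then count y ∈ F_17 with y² ≡ rhs.
  x = 0: rhs = 4, matching y values: 2, 15 (2 points).
  x = 1: rhs = 4, matching y values: 2, 15 (2 points).
  x = 2: rhs = 10, matching y values: none (0 points).
  x = 3: rhs = 11, matching y values: none (0 points).
  x = 4: rhs = 13, matching y values: 8, 9 (2 points).
  x = 5: rhs = 5, matching y values: none (0 points).
  x = 6: rhs = 10, matching y values: none (0 points).
  x = 7: rhs = 0, matching y values: 0 (1 points).
  x = 8: rhs = 15, matching y values: 7, 10 (2 points).
  x = 9: rhs = 10, matching y values: none (0 points).
  x = 10: rhs = 8, matching y values: 5, 12 (2 points).
  x = 11: rhs = 15, matching y values: 7, 10 (2 points).
  x = 12: rhs = 3, matching y values: none (0 points).
  x = 13: rhs = 12, matching y values: none (0 points).
  x = 14: rhs = 14, matching y values: none (0 points).
  x = 15: rhs = 15, matching y values: 7, 10 (2 points).
  x = 16: rhs = 4, matching y values: 2, 15 (2 points).
Total affine count: 17.
Full point count |E(F_17)| = 17 + 1 = 18.
Hasse bound: |18 − (17+1)| = |0| = 0 ≤ 2√17 ≈ 8.2462 ✓.


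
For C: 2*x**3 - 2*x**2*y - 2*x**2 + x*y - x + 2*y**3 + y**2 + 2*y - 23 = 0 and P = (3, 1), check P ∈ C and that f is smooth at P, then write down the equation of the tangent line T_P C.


Tangent line at P: 30*x - 5*y - 85 = 0.

Step 1: f(3, 1) = 0, so P lies on C.
Step 2: partial derivatives
  f_x(x, y) = 6*x**2 - 4*x*y - 4*x + y - 1, f_y(x, y) = -2*x**2 + x + 6*y**2 + 2*y + 2.
  f_x(P) = 30, f_y(P) = -5 (gradient nonzero, so P is smooth).
Step 3: tangent line at P: 30·(x − 3) + -5·(y − 1) = 0.
Expanding: 30*x - 5*y - 85 = 0.


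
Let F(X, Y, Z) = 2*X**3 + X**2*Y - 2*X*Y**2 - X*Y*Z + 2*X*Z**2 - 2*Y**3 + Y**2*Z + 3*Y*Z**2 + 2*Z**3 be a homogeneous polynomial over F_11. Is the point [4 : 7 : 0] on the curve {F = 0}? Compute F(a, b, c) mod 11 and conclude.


F(4,7,0) ≡ 9 (mod 11); P is NOT on the curve.

Evaluate F(4, 7, 0) term-by-term (mod 11).
  2*X**3 ↦ 2·64·1·1 = 128
  X**2*Y ↦ 1·16·7·1 = 112
  -2*X*Y**2 ↦ -2·4·49·1 = -392
  -X*Y*Z ↦ -1·4·7·0 = 0
  2*X*Z**2 ↦ 2·4·1·0 = 0
  -2*Y**3 ↦ -2·1·343·1 = -686
  Y**2*Z ↦ 1·1·49·0 = 0
  3*Y*Z**2 ↦ 3·1·7·0 = 0
  2*Z**3 ↦ 2·1·1·0 = 0
Sum: F(4, 7, 0) = (128) + (112) + (-392) + (0) + (0) + (-686) + (0) + (0) + (0) = -838.
Reducing mod 11: -838 ≡ 9 (mod 11).
Since F(a, b, c) ≡ 9 ≠ 0 (mod 11), P does NOT lie on the curve.


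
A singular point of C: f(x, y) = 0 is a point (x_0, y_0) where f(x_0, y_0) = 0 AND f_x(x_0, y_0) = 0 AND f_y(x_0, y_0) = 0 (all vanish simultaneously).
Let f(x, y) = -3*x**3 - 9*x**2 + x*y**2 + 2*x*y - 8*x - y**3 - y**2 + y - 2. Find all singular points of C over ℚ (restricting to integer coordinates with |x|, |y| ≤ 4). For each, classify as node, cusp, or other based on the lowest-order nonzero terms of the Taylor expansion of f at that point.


Singular points: {(-1, -1)}; classification: cusp.

Compute partial derivatives:
  f_x = -9*x**2 - 18*x + y**2 + 2*y - 8.
  f_y = 2*x*y + 2*x - 3*y**2 - 2*y + 1.
Scan x_0 ∈ {−4, ..., 4}. For each x_0, f_y(x_0, y) is a polynomial in y; find its integer roots y ∈ {−4, ..., 4}, then test f_x and f at those candidates.
  x = -4: f_y(-4, y) = -3*y**2 - 10*y - 7; vanishes at y ∈ {-1}. (-4, -1): f_x = -81 ≠ 0.
  x = -3: f_y(-3, y) = -3*y**2 - 8*y - 5; vanishes at y ∈ {-1}. (-3, -1): f_x = -36 ≠ 0.
  x = -2: f_y(-2, y) = -3*y**2 - 6*y - 3; vanishes at y ∈ {-1}. (-2, -1): f_x = -9 ≠ 0.
  x = -1: f_y(-1, y) = -3*y**2 - 4*y - 1; vanishes at y ∈ {-1}. (-1, -1): f_x = 0, f = 0 — SINGULAR.
  x = 0: f_y(0, y) = -3*y**2 - 2*y + 1; vanishes at y ∈ {-1}. (0, -1): f_x = -9 ≠ 0.
  x = 1: f_y(1, y) = 3 - 3*y**2; vanishes at y ∈ {-1, 1}. (1, -1): f_x = -36 ≠ 0; (1, 1): f_x = -32 ≠ 0.
  x = 2: f_y(2, y) = -3*y**2 + 2*y + 5; vanishes at y ∈ {-1}. (2, -1): f_x = -81 ≠ 0.
  x = 3: f_y(3, y) = -3*y**2 + 4*y + 7; vanishes at y ∈ {-1}. (3, -1): f_x = -144 ≠ 0.
  x = 4: f_y(4, y) = -3*y**2 + 6*y + 9; vanishes at y ∈ {-1, 3}. (4, -1): f_x = -225 ≠ 0; (4, 3): f_x = -209 ≠ 0.
Only singular point on the grid: (-1, -1).
Classify: substitute x = -1 + u, y = -1 + v and expand: f = -3*u**3 + u*v**2 - v**3 + v**2.
No constant or linear terms (consistent with a singular point). Quadratic part: v**2. Cubic part: -3*u**3 + u*v**2 - v**3.
The quadratic part v**2 is a perfect square, so there is a single (double) tangent line v = 0, i.e. y = -1. Restricting the cubic part to that line (v = 0) leaves -3*u**3 ≠ 0, so f is not divisible by v and the branch is v² ≈ 3*u**3 to lowest order — this is a cusp.
Classification: cusp.


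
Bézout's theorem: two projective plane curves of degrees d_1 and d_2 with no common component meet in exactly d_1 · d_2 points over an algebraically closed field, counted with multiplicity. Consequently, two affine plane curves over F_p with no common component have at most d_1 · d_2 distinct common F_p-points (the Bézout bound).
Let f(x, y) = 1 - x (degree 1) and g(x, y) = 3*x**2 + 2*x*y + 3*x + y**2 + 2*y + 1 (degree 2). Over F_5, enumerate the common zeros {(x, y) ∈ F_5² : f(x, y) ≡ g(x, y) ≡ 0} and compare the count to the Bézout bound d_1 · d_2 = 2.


Common zeros: ∅; count = 0; Bézout bound = 2.

deg(f) = 1, deg(g) = 2, so Bézout bound = 2.
Scan x ∈ F_5. For each x, list the y ∈ F_5 with f(x, y) ≡ 0 and those with g(x, y) ≡ 0 (mod 5); the common zeros in that column are the intersection.
  x = 0: f ≡ 0 at y ∈ ∅; g ≡ 0 at y ∈ {4}; common: ∅.
  x = 1: f ≡ 0 at y ∈ {0, 1, 2, 3, 4}; g ≡ 0 at y ∈ ∅; common: ∅.
  x = 2: f ≡ 0 at y ∈ ∅; g ≡ 0 at y ∈ {2}; common: ∅.
  x = 3: f ≡ 0 at y ∈ ∅; g ≡ 0 at y ∈ {3, 4}; common: ∅.
  x = 4: f ≡ 0 at y ∈ ∅; g ≡ 0 at y ∈ {2, 3}; common: ∅.
Collecting: common zeros = ∅, so the count is 0.
Comparison with the Bézout bound: 0 ≤ 2 = deg(f)·deg(g), as expected for curves with no common component (the affine F_5-count falls short of the bound because intersections may lie at infinity, over extension fields, or carry multiplicity).


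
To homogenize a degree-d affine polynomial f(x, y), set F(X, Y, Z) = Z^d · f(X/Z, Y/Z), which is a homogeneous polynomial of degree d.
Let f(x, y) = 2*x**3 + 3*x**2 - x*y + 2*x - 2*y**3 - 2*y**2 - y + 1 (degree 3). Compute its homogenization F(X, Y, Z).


F(X, Y, Z) = 2*X**3 + 3*X**2*Z - X*Y*Z + 2*X*Z**2 - 2*Y**3 - 2*Y**2*Z - Y*Z**2 + Z**3

deg(f) = 3.
Substitute x = X/Z, y = Y/Z into f, then multiply by Z^3.
  monomial 2·x^3·y^0 ↦ 2·X^3·Y^0·Z^0.
  monomial 3·x^2·y^0 ↦ 3·X^2·Y^0·Z^1.
  monomial -1·x^1·y^1 ↦ -1·X^1·Y^1·Z^1.
  monomial 2·x^1·y^0 ↦ 2·X^1·Y^0·Z^2.
  monomial -2·x^0·y^3 ↦ -2·X^0·Y^3·Z^0.
  monomial -2·x^0·y^2 ↦ -2·X^0·Y^2·Z^1.
  monomial -1·x^0·y^1 ↦ -1·X^0·Y^1·Z^2.
  monomial 1·x^0·y^0 ↦ 1·X^0·Y^0·Z^3.
Collecting: F(X, Y, Z) = 2*X**3 + 3*X**2*Z - X*Y*Z + 2*X*Z**2 - 2*Y**3 - 2*Y**2*Z - Y*Z**2 + Z**3.


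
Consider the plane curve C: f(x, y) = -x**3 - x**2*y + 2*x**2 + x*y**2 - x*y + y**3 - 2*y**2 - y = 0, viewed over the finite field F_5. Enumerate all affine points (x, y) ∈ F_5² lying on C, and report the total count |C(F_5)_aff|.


Affine F_5-points: {(0, 0), (1, 3), (2, 0), (3, 1), (4, 1), (4, 3), (4, 4)}; count = 7.

For each of the 25 pairs (x, y) ∈ F_5², evaluate f(x, y) mod 5. Record the zeros.
  x = 0: [0↦0, 1↦3, 2↦3, 3↦1, 4↦3]  zeros at y ∈ {0}
  x = 1: [0↦1, 1↦3, 2↦4, 3↦0, 4↦2]  zeros at y ∈ {3}
  x = 2: [0↦0, 1↦4, 2↦4, 3↦1, 4↦1]  zeros at y ∈ {0}
  x = 3: [0↦1, 1↦0, 2↦2, 3↦3, 4↦4]  zeros at y ∈ {1}
  x = 4: [0↦3, 1↦0, 2↦2, 3↦0, 4↦0]  zeros at y ∈ {1, 3, 4}
Collecting zeros: affine points = {(0, 0), (1, 3), (2, 0), (3, 1), (4, 1), (4, 3), (4, 4)}.
Total count |C(F_5)_aff| = 7.


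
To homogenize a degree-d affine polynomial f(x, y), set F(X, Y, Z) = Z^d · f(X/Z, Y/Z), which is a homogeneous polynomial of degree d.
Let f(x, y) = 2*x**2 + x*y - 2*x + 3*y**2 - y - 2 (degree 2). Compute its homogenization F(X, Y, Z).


F(X, Y, Z) = 2*X**2 + X*Y - 2*X*Z + 3*Y**2 - Y*Z - 2*Z**2

deg(f) = 2.
Substitute x = X/Z, y = Y/Z into f, then multiply by Z^2.
  monomial 2·x^2·y^0 ↦ 2·X^2·Y^0·Z^0.
  monomial 1·x^1·y^1 ↦ 1·X^1·Y^1·Z^0.
  monomial -2·x^1·y^0 ↦ -2·X^1·Y^0·Z^1.
  monomial 3·x^0·y^2 ↦ 3·X^0·Y^2·Z^0.
  monomial -1·x^0·y^1 ↦ -1·X^0·Y^1·Z^1.
  monomial -2·x^0·y^0 ↦ -2·X^0·Y^0·Z^2.
Collecting: F(X, Y, Z) = 2*X**2 + X*Y - 2*X*Z + 3*Y**2 - Y*Z - 2*Z**2.


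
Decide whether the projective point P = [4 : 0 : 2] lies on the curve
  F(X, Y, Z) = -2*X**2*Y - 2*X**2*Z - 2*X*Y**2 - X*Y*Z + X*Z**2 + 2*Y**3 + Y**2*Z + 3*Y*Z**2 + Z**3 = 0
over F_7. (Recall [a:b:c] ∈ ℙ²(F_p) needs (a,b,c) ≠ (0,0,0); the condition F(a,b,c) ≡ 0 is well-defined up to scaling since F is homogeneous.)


F(4,0,2) ≡ 2 (mod 7); P is NOT on the curve.

Evaluate F(4, 0, 2) term-by-term (mod 7).
  -2*X**2*Y ↦ -2·16·0·1 = 0
  -2*X**2*Z ↦ -2·16·1·2 = -64
  -2*X*Y**2 ↦ -2·4·0·1 = 0
  -X*Y*Z ↦ -1·4·0·2 = 0
  X*Z**2 ↦ 1·4·1·4 = 16
  2*Y**3 ↦ 2·1·0·1 = 0
  Y**2*Z ↦ 1·1·0·2 = 0
  3*Y*Z**2 ↦ 3·1·0·4 = 0
  Z**3 ↦ 1·1·1·8 = 8
Sum: F(4, 0, 2) = (0) + (-64) + (0) + (0) + (16) + (0) + (0) + (0) + (8) = -40.
Reducing mod 7: -40 ≡ 2 (mod 7).
Since F(a, b, c) ≡ 2 ≠ 0 (mod 7), P does NOT lie on the curve.


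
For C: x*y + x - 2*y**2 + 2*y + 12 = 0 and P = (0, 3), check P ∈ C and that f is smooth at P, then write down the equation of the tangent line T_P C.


Tangent line at P: 4*x - 10*y + 30 = 0.

Step 1: f(0, 3) = 0, so P lies on C.
Step 2: partial derivatives
  f_x(x, y) = y + 1, f_y(x, y) = x - 4*y + 2.
  f_x(P) = 4, f_y(P) = -10 (gradient nonzero, so P is smooth).
Step 3: tangent line at P: 4·(x − 0) + -10·(y − 3) = 0.
Expanding: 4*x - 10*y + 30 = 0.


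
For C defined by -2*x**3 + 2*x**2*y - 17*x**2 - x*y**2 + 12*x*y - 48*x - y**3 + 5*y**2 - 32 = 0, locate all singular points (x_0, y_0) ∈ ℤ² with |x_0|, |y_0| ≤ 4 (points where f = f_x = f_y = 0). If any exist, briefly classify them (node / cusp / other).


Singular points: {(-2, 2)}; classification: node.

Compute partial derivatives:
  f_x = -6*x**2 + 4*x*y - 34*x - y**2 + 12*y - 48.
  f_y = 2*x**2 - 2*x*y + 12*x - 3*y**2 + 10*y.
Scan x_0 ∈ {−4, ..., 4}. For each x_0, f_y(x_0, y) is a polynomial in y; find its integer roots y ∈ {−4, ..., 4}, then test f_x and f at those candidates.
  x = -4: f_y(-4, y) = -3*y**2 + 18*y - 16; no integer root y with |y| ≤ 4.
  x = -3: f_y(-3, y) = -3*y**2 + 16*y - 18; no integer root y with |y| ≤ 4.
  x = -2: f_y(-2, y) = -3*y**2 + 14*y - 16; vanishes at y ∈ {2}. (-2, 2): f_x = 0, f = 0 — SINGULAR.
  x = -1: f_y(-1, y) = -3*y**2 + 12*y - 10; no integer root y with |y| ≤ 4.
  x = 0: f_y(0, y) = -3*y**2 + 10*y; vanishes at y ∈ {0}. (0, 0): f_x = -48 ≠ 0.
  x = 1: f_y(1, y) = -3*y**2 + 8*y + 14; no integer root y with |y| ≤ 4.
  x = 2: f_y(2, y) = -3*y**2 + 6*y + 32; no integer root y with |y| ≤ 4.
  x = 3: f_y(3, y) = -3*y**2 + 4*y + 54; no integer root y with |y| ≤ 4.
  x = 4: f_y(4, y) = -3*y**2 + 2*y + 80; no integer root y with |y| ≤ 4.
Only singular point on the grid: (-2, 2).
Classify: substitute x = -2 + u, y = 2 + v and expand: f = -2*u**3 + 2*u**2*v - u**2 - u*v**2 - v**3 + v**2.
No constant or linear terms (consistent with a singular point). Quadratic part: -u**2 + v**2. Cubic part: -2*u**3 + 2*u**2*v - u*v**2 - v**3.
The quadratic part v**2 - u**2 = (v − u)(v + u) splits into two distinct linear factors, so there are two distinct tangent lines y − 2 = ±(x − -2) — this is a node (ordinary double point).
Classification: node.


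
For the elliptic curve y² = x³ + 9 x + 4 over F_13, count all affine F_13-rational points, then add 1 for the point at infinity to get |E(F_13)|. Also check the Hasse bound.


Affine points = {(0, 2), (0, 11), (1, 1), (1, 12), (2, 2), (2, 11), (4, 0), (6, 1), (6, 12), (8, 4), (8, 9), (11, 2), (11, 11)}; affine count = 13; |E(F_13)| = 14.

Discriminant check: Δ ∝ 4a³ + 27b² = 4·9³ + 27·4² = 4·729 + 27·16 ≡ 7 (mod 13). Nonzero ⇒ E is nonsingular.
For each x ∈ F_13, compute rhs = x³ + 9·x + 4 mod 13, then count y ∈ F_13 with y² ≡ rhs.
  x = 0: rhs = 4, matching y values: 2, 11 (2 points).
  x = 1: rhs = 1, matching y values: 1, 12 (2 points).
  x = 2: rhs = 4, matching y values: 2, 11 (2 points).
  x = 3: rhs = 6, matching y values: none (0 points).
  x = 4: rhs = 0, matching y values: 0 (1 points).
  x = 5: rhs = 5, matching y values: none (0 points).
  x = 6: rhs = 1, matching y values: 1, 12 (2 points).
  x = 7: rhs = 7, matching y values: none (0 points).
  x = 8: rhs = 3, matching y values: 4, 9 (2 points).
  x = 9: rhs = 8, matching y values: none (0 points).
  x = 10: rhs = 2, matching y values: none (0 points).
  x = 11: rhs = 4, matching y values: 2, 11 (2 points).
  x = 12: rhs = 7, matching y values: none (0 points).
Total affine count: 13.
Full point count |E(F_13)| = 13 + 1 = 14.
Hasse bound: |14 − (13+1)| = |0| = 0 ≤ 2√13 ≈ 7.2111 ✓.


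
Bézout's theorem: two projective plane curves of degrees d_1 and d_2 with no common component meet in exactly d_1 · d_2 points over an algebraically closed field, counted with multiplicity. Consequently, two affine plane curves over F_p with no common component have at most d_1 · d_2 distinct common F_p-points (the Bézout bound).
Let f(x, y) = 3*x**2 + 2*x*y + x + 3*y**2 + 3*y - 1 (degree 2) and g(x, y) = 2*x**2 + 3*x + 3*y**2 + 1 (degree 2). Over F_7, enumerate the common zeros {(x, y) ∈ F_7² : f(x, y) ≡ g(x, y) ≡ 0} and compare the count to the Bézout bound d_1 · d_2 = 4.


Common zeros: {(0, 3)}; count = 1; Bézout bound = 4.

deg(f) = 2, deg(g) = 2, so Bézout bound = 4.
Scan x ∈ F_7. For each x, list the y ∈ F_7 with f(x, y) ≡ 0 and those with g(x, y) ≡ 0 (mod 7); the common zeros in that column are the intersection.
  x = 0: f ≡ 0 at y ∈ {3}; g ≡ 0 at y ∈ {3, 4}; common: {3}.
  x = 1: f ≡ 0 at y ∈ ∅; g ≡ 0 at y ∈ ∅; common: ∅.
  x = 2: f ≡ 0 at y ∈ ∅; g ≡ 0 at y ∈ {3, 4}; common: ∅.
  x = 3: f ≡ 0 at y ∈ ∅; g ≡ 0 at y ∈ {0}; common: ∅.
  x = 4: f ≡ 0 at y ∈ ∅; g ≡ 0 at y ∈ ∅; common: ∅.
  x = 5: f ≡ 0 at y ∈ ∅; g ≡ 0 at y ∈ ∅; common: ∅.
  x = 6: f ≡ 0 at y ∈ ∅; g ≡ 0 at y ∈ {0}; common: ∅.
Collecting: common zeros = {(0, 3)}, so the count is 1.
Comparison with the Bézout bound: 1 ≤ 4 = deg(f)·deg(g), as expected for curves with no common component (the affine F_7-count falls short of the bound because intersections may lie at infinity, over extension fields, or carry multiplicity).


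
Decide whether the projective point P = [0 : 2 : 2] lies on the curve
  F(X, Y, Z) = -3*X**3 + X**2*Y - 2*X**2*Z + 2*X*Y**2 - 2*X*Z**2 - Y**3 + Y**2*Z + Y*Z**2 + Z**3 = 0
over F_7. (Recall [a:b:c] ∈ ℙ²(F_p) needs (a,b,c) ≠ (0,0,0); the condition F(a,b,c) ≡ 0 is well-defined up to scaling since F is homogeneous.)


F(0,2,2) ≡ 2 (mod 7); P is NOT on the curve.

Evaluate F(0, 2, 2) term-by-term (mod 7).
  -3*X**3 ↦ -3·0·1·1 = 0
  X**2*Y ↦ 1·0·2·1 = 0
  -2*X**2*Z ↦ -2·0·1·2 = 0
  2*X*Y**2 ↦ 2·0·4·1 = 0
  -2*X*Z**2 ↦ -2·0·1·4 = 0
  -Y**3 ↦ -1·1·8·1 = -8
  Y**2*Z ↦ 1·1·4·2 = 8
  Y*Z**2 ↦ 1·1·2·4 = 8
  Z**3 ↦ 1·1·1·8 = 8
Sum: F(0, 2, 2) = (0) + (0) + (0) + (0) + (0) + (-8) + (8) + (8) + (8) = 16.
Reducing mod 7: 16 ≡ 2 (mod 7).
Since F(a, b, c) ≡ 2 ≠ 0 (mod 7), P does NOT lie on the curve.


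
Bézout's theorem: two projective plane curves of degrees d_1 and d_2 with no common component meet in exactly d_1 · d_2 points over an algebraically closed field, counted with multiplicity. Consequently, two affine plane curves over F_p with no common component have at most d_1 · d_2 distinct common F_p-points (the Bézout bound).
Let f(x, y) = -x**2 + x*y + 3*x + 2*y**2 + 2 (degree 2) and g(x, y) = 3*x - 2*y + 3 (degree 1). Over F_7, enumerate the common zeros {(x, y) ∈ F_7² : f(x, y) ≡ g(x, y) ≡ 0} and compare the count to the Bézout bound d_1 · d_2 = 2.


Common zeros: ∅; count = 0; Bézout bound = 2.

deg(f) = 2, deg(g) = 1, so Bézout bound = 2.
Scan x ∈ F_7. For each x, list the y ∈ F_7 with f(x, y) ≡ 0 and those with g(x, y) ≡ 0 (mod 7); the common zeros in that column are the intersection.
  x = 0: f ≡ 0 at y ∈ ∅; g ≡ 0 at y ∈ {5}; common: ∅.
  x = 1: f ≡ 0 at y ∈ {1, 2}; g ≡ 0 at y ∈ {3}; common: ∅.
  x = 2: f ≡ 0 at y ∈ {3}; g ≡ 0 at y ∈ {1}; common: ∅.
  x = 3: f ≡ 0 at y ∈ {1}; g ≡ 0 at y ∈ {6}; common: ∅.
  x = 4: f ≡ 0 at y ∈ {2, 3}; g ≡ 0 at y ∈ {4}; common: ∅.
  x = 5: f ≡ 0 at y ∈ ∅; g ≡ 0 at y ∈ {2}; common: ∅.
  x = 6: f ≡ 0 at y ∈ ∅; g ≡ 0 at y ∈ {0}; common: ∅.
Collecting: common zeros = ∅, so the count is 0.
Comparison with the Bézout bound: 0 ≤ 2 = deg(f)·deg(g), as expected for curves with no common component (the affine F_7-count falls short of the bound because intersections may lie at infinity, over extension fields, or carry multiplicity).


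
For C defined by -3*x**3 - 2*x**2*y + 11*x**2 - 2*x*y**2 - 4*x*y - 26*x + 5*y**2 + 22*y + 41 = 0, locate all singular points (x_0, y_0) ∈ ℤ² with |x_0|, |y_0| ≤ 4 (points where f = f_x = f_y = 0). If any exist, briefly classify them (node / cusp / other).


Singular points: {(2, -3)}; classification: node.

Compute partial derivatives:
  f_x = -9*x**2 - 4*x*y + 22*x - 2*y**2 - 4*y - 26.
  f_y = -2*x**2 - 4*x*y - 4*x + 10*y + 22.
Scan x_0 ∈ {−4, ..., 4}. For each x_0, f_y(x_0, y) is a polynomial in y; find its integer roots y ∈ {−4, ..., 4}, then test f_x and f at those candidates.
  x = -4: f_y(-4, y) = 26*y + 6; no integer root y with |y| ≤ 4.
  x = -3: f_y(-3, y) = 22*y + 16; no integer root y with |y| ≤ 4.
  x = -2: f_y(-2, y) = 18*y + 22; no integer root y with |y| ≤ 4.
  x = -1: f_y(-1, y) = 14*y + 24; no integer root y with |y| ≤ 4.
  x = 0: f_y(0, y) = 10*y + 22; no integer root y with |y| ≤ 4.
  x = 1: f_y(1, y) = 6*y + 16; no integer root y with |y| ≤ 4.
  x = 2: f_y(2, y) = 2*y + 6; vanishes at y ∈ {-3}. (2, -3): f_x = 0, f = 0 — SINGULAR.
  x = 3: f_y(3, y) = -2*y - 8; vanishes at y ∈ {-4}. (3, -4): f_x = -9 ≠ 0.
  x = 4: f_y(4, y) = -6*y - 26; no integer root y with |y| ≤ 4.
Only singular point on the grid: (2, -3).
Classify: substitute x = 2 + u, y = -3 + v and expand: f = -3*u**3 - 2*u**2*v - u**2 - 2*u*v**2 + v**2.
No constant or linear terms (consistent with a singular point). Quadratic part: -u**2 + v**2. Cubic part: -3*u**3 - 2*u**2*v - 2*u*v**2.
The quadratic part v**2 - u**2 = (v − u)(v + u) splits into two distinct linear factors, so there are two distinct tangent lines y − -3 = ±(x − 2) — this is a node (ordinary double point).
Classification: node.


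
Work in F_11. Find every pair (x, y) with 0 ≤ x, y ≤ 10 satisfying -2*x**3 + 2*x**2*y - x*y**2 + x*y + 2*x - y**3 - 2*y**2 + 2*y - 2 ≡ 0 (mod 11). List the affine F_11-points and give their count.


Affine F_11-points: {(0, 7), (3, 1), (3, 6), (3, 10), (4, 10), (5, 0), (7, 6), (8, 4), (9, 4)}; count = 9.

For each of the 121 pairs (x, y) ∈ F_11², evaluate f(x, y) mod 11. Record the zeros.
  x = 0: [0↦9, 1↦8, 2↦8, 3↦3, 4↦9, 5↦9, 6↦8, 7↦0, 8↦1, 9↦5, 10↦6]  zeros at y ∈ {7}
  x = 1: [0↦9, 1↦10, 2↦10, 3↦3, 4↦5, 5↦10, 6↦1, 7↦5, 8↦5, 9↦6, 10↦2]  zeros at y ∈ ∅
  x = 2: [0↦8, 1↦4, 2↦8, 3↦3, 4↦5, 5↦8, 6↦6, 7↦4, 8↦7, 9↦9, 10↦4]  zeros at y ∈ ∅
  x = 3: [0↦5, 1↦0, 2↦1, 3↦2, 4↦8, 5↦2, 6↦0, 7↦7, 8↦6, 9↦2, 10↦0]  zeros at y ∈ {1, 6, 10}
  x = 4: [0↦10, 1↦8, 2↦10, 3↦10, 4↦2, 5↦2, 6↦4, 7↦2, 8↦1, 9↦6, 10↦0]  zeros at y ∈ {10}
  x = 5: [0↦0, 1↦5, 2↦1, 3↦4, 4↦8, 5↦7, 6↦6, 7↦10, 8↦2, 9↦9, 10↦3]  zeros at y ∈ {0}
  x = 6: [0↦7, 1↦1, 2↦6, 3↦5, 4↦3, 5↦5, 6↦5, 7↦8, 8↦8, 9↦10, 10↦8]  zeros at y ∈ ∅
  x = 7: [0↦8, 1↦6, 2↦2, 3↦1, 4↦8, 5↦6, 6↦0, 7↦6, 8↦7, 9↦8, 10↦3]  zeros at y ∈ {6}
  x = 8: [0↦2, 1↦8, 2↦10, 3↦2, 4↦0, 5↦9, 6↦1, 7↦3, 8↦9, 9↦2, 10↦9]  zeros at y ∈ {4}
  x = 9: [0↦10, 1↦6, 2↦7, 3↦7, 4↦0, 5↦2, 6↦7, 7↦9, 8↦2, 9↦2, 10↦3]  zeros at y ∈ {4}
  x = 10: [0↦9, 1↦10, 2↦3, 3↦4, 4↦7, 5↦6, 6↦6, 7↦1, 8↦7, 9↦7, 10↦6]  zeros at y ∈ ∅
Collecting zeros: affine points = {(0, 7), (3, 1), (3, 6), (3, 10), (4, 10), (5, 0), (7, 6), (8, 4), (9, 4)}.
Total count |C(F_11)_aff| = 9.


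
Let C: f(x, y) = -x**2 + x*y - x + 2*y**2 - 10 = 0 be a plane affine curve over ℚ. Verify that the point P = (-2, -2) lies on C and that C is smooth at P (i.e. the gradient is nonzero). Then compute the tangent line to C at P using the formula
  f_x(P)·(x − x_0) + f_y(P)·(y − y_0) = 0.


Tangent line at P: x - 10*y - 18 = 0.

Step 1: f(-2, -2) = 0, so P lies on C.
Step 2: partial derivatives
  f_x(x, y) = -2*x + y - 1, f_y(x, y) = x + 4*y.
  f_x(P) = 1, f_y(P) = -10 (gradient nonzero, so P is smooth).
Step 3: tangent line at P: 1·(x − -2) + -10·(y − -2) = 0.
Expanding: x - 10*y - 18 = 0.


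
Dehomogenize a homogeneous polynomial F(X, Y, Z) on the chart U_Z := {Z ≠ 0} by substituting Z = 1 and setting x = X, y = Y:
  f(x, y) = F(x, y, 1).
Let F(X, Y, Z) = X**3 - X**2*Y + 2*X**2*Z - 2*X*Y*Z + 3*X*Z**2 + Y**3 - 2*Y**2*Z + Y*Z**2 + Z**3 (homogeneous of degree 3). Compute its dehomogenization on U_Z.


f(x, y) = x**3 - x**2*y + 2*x**2 - 2*x*y + 3*x + y**3 - 2*y**2 + y + 1

On U_Z we set Z = 1. Each monomial c·X^i·Y^j·Z^k in F becomes c·x^i·y^j·1^k = c·x^i·y^j.
Substituting Z = 1: F(X, Y, 1) = x**3 - x**2*y + 2*x**2 - 2*x*y + 3*x + y**3 - 2*y**2 + y + 1.
Note: deg(f) ≤ deg(F) = 3; strict inequality happens when F is divisible by Z (lost terms).
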